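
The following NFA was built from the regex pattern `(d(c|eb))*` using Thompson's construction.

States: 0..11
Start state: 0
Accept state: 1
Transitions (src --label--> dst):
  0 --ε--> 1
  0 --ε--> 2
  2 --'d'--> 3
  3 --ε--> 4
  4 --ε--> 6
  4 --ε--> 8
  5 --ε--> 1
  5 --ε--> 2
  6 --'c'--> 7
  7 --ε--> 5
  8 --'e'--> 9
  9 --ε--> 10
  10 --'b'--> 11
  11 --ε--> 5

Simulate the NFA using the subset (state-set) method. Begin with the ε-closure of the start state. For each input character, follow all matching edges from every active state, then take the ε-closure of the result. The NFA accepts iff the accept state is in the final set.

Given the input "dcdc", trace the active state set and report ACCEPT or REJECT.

start: ε-closure({0}) = {0,1,2}
'd' @ 1: {3,4,6,8}
'c' @ 2: {1,2,5,7}  (accept∈set)
'd' @ 3: {3,4,6,8}
'c' @ 4: {1,2,5,7}  (accept∈set)
end set {1,2,5,7} — state 1 in

Answer: ACCEPT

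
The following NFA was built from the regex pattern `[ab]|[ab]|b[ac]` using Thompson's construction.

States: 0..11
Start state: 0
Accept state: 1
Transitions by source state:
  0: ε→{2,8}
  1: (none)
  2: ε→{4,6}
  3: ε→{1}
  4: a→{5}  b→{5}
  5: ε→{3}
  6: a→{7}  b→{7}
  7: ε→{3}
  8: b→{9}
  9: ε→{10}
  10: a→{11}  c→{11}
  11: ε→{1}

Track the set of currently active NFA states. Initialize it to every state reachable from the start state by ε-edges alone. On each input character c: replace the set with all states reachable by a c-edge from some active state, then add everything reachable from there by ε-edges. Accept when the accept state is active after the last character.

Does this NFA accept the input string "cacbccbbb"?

S₀ = ε-closure({0}) = {0,2,4,6,8}
'c' @ 1: {}  — state set empty
rest 'acbccbbb' ignored (set empty)
end set {} — state 1 not in

Answer: REJECT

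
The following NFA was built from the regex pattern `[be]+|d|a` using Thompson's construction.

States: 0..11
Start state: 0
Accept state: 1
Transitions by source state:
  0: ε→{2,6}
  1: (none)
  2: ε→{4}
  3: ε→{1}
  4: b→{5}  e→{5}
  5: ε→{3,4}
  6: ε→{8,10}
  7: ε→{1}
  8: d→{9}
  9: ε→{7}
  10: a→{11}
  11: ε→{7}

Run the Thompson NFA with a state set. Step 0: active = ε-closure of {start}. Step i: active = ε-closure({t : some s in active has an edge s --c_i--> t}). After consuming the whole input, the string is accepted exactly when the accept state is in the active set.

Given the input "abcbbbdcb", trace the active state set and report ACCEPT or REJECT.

Answer: REJECT

Trace:
S₀ = ε-closure({0}) = {0,2,4,6,8,10}
'a' @ 1: {1,7,11}  [accepting]
'b' @ 2: {}  — dead — no transitions
rest 'cbbbdcb' ignored (set empty)
after full input: {}  (accept=1 not in)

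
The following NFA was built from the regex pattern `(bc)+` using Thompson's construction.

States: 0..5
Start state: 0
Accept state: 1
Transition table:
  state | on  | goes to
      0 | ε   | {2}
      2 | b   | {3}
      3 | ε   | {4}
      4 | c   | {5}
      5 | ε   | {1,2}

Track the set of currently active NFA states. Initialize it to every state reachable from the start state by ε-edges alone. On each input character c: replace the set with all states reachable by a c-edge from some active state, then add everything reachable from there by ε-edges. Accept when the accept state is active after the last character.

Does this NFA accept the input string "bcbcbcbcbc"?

Answer: ACCEPT

Derivation:
S₀ = ε-closure({0}) = {0,2}
'b' @ 1: {3,4}
'c' @ 2: {1,2,5}  ✓accept
'b' @ 3: {3,4}
'c' @ 4: {1,2,5}  ✓accept
'b' @ 5: {3,4}
'c' @ 6: {1,2,5}  ✓accept
'b' @ 7: {3,4}
'c' @ 8: {1,2,5}  ✓accept
'b' @ 9: {3,4}
'c' @ 10: {1,2,5}  ✓accept
after full input: {1,2,5}  (accept=1 in)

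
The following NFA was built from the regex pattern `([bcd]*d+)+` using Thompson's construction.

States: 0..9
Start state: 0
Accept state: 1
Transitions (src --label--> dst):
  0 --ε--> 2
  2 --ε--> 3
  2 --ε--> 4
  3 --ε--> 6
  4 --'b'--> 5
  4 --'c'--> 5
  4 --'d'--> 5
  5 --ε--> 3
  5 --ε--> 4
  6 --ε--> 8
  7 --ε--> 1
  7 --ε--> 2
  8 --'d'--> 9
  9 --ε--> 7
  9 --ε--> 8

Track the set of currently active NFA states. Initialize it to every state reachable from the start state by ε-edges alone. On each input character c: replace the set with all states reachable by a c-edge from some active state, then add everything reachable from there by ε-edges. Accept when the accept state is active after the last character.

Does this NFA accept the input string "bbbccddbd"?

initial (ε-close {0}): {0,2,3,4,6,8}
'b' @ 1: {3,4,5,6,8}
'b' @ 2: {3,4,5,6,8}
'b' @ 3: {3,4,5,6,8}
'c' @ 4: {3,4,5,6,8}
'c' @ 5: {3,4,5,6,8}
'd' @ 6: {1,2,3,4,5,6,7,8,9}  (accept∈set)
'd' @ 7: {1,2,3,4,5,6,7,8,9}  (accept∈set)
'b' @ 8: {3,4,5,6,8}
'd' @ 9: {1,2,3,4,5,6,7,8,9}  (accept∈set)
final: {1,2,3,4,5,6,7,8,9}; accept 1 in set

Answer: ACCEPT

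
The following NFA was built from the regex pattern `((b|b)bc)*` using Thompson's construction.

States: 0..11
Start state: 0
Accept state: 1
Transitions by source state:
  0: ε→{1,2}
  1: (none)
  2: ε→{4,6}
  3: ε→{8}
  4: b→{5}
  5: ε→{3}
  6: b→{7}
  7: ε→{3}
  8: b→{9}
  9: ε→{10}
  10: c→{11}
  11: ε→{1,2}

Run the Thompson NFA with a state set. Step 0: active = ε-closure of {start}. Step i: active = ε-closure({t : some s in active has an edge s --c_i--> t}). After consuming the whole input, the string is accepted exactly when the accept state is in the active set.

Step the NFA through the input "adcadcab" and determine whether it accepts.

Answer: REJECT

Trace:
S₀ = ε-closure({0}) = {0,1,2,4,6}
'a' @ 1: {}  — dead — no transitions
rest 'dcadcab' ignored (set empty)
after full input: {}  (accept=1 not in)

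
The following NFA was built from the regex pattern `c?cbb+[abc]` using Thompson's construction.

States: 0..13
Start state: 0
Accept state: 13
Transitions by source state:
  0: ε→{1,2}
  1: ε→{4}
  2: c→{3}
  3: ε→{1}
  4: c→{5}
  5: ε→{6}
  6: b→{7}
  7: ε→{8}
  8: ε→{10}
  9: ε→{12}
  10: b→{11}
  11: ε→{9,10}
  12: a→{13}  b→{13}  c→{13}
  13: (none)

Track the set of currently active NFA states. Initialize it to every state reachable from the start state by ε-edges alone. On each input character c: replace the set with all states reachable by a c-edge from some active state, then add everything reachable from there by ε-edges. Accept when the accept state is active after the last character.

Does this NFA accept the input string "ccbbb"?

Answer: ACCEPT

Steps:
S₀ = ε-closure({0}) = {0,1,2,4}
'c' @ 1: {1,3,4,5,6}
'c' @ 2: {5,6}
'b' @ 3: {7,8,10}
'b' @ 4: {9,10,11,12}
'b' @ 5: {9,10,11,12,13}  [accepting]
end set {9,10,11,12,13} — state 13 in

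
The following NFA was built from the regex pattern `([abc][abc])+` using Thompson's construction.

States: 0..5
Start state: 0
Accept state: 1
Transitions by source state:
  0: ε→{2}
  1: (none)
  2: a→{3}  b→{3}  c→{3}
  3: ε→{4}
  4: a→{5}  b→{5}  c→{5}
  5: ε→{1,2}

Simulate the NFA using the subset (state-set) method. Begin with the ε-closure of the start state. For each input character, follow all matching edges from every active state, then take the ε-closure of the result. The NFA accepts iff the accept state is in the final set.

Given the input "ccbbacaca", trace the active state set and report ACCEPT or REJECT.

S₀ = ε-closure({0}) = {0,2}
'c' @ 1: {3,4}
'c' @ 2: {1,2,5}  ✓accept
'b' @ 3: {3,4}
'b' @ 4: {1,2,5}  ✓accept
'a' @ 5: {3,4}
'c' @ 6: {1,2,5}  ✓accept
'a' @ 7: {3,4}
'c' @ 8: {1,2,5}  ✓accept
'a' @ 9: {3,4}
final: {3,4}; accept 1 not in set

Answer: REJECT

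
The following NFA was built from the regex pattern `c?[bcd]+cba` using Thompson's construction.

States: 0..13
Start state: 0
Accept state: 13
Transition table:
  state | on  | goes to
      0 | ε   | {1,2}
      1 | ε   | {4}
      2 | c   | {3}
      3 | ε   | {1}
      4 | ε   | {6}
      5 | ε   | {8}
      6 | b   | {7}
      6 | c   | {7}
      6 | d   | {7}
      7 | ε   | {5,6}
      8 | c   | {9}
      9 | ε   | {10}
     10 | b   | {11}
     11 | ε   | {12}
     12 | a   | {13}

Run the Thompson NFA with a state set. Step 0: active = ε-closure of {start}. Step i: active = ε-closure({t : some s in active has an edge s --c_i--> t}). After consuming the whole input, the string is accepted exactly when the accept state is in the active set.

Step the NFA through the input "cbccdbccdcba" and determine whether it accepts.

Answer: ACCEPT

Trace:
initial (ε-close {0}): {0,1,2,4,6}
'c' @ 1: {1,3,4,5,6,7,8}
'b' @ 2: {5,6,7,8}
'c' @ 3: {5,6,7,8,9,10}
'c' @ 4: {5,6,7,8,9,10}
'd' @ 5: {5,6,7,8}
'b' @ 6: {5,6,7,8}
'c' @ 7: {5,6,7,8,9,10}
'c' @ 8: {5,6,7,8,9,10}
'd' @ 9: {5,6,7,8}
'c' @ 10: {5,6,7,8,9,10}
'b' @ 11: {5,6,7,8,11,12}
'a' @ 12: {13}  ✓accept
after full input: {13}  (accept=13 in)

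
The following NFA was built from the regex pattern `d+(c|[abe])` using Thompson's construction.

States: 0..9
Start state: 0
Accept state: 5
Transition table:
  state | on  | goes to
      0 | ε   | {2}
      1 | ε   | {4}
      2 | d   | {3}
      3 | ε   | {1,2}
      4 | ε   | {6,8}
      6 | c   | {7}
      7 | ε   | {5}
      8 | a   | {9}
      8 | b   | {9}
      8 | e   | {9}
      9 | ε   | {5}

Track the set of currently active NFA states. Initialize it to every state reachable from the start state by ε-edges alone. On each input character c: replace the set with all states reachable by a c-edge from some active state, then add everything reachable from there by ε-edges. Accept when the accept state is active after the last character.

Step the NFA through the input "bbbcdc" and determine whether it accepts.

Answer: REJECT

Trace:
initial (ε-close {0}): {0,2}
'b' @ 1: {}  — no active states
rest 'bbcdc' ignored (set empty)
final: {}; accept 5 not in set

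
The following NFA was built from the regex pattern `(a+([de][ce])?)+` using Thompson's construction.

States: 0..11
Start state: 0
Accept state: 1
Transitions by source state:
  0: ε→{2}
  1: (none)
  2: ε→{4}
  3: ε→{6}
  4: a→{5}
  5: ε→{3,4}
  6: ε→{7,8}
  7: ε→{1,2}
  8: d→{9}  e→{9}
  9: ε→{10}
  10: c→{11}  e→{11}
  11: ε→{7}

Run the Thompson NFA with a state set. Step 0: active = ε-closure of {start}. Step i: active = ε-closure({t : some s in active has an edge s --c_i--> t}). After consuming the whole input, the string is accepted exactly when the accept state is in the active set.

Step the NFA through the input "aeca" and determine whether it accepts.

initial (ε-close {0}): {0,2,4}
'a' @ 1: {1,2,3,4,5,6,7,8}  (accept∈set)
'e' @ 2: {9,10}
'c' @ 3: {1,2,4,7,11}  (accept∈set)
'a' @ 4: {1,2,3,4,5,6,7,8}  (accept∈set)
final: {1,2,3,4,5,6,7,8}; accept 1 in set

Answer: ACCEPT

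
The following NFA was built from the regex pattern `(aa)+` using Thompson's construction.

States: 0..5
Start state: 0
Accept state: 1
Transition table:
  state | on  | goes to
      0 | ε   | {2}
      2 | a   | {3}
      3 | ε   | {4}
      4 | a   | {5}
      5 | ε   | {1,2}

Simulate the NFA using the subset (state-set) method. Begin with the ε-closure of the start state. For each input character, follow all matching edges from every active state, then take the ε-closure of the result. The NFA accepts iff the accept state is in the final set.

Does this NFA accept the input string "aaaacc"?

Answer: REJECT

Trace:
start: ε-closure({0}) = {0,2}
'a' @ 1: {3,4}
'a' @ 2: {1,2,5}  (accept∈set)
'a' @ 3: {3,4}
'a' @ 4: {1,2,5}  (accept∈set)
'c' @ 5: {}  — dead — no transitions
rest 'c' ignored (set empty)
end set {} — state 1 not in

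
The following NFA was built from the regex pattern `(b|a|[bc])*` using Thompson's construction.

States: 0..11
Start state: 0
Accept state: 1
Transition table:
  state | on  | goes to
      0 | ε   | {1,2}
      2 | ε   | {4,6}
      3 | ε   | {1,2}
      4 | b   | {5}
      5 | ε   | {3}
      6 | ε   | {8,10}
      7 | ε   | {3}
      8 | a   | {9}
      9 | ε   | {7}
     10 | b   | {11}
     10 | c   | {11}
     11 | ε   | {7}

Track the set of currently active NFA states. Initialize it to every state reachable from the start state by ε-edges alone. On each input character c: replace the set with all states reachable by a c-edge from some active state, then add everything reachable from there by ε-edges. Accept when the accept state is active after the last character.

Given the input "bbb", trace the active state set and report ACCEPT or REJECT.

start: ε-closure({0}) = {0,1,2,4,6,8,10}
'b' @ 1: {1,2,3,4,5,6,7,8,10,11}  ✓accept
'b' @ 2: {1,2,3,4,5,6,7,8,10,11}  ✓accept
'b' @ 3: {1,2,3,4,5,6,7,8,10,11}  ✓accept
final: {1,2,3,4,5,6,7,8,10,11}; accept 1 in set

Answer: ACCEPT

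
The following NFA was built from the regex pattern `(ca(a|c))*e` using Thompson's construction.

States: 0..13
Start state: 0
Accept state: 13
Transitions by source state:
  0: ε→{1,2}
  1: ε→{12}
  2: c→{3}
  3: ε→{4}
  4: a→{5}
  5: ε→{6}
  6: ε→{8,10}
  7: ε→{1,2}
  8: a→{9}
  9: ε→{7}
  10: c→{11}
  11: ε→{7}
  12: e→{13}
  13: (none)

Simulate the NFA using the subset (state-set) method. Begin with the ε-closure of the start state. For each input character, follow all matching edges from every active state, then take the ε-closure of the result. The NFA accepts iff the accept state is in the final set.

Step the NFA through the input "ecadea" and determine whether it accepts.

S₀ = ε-closure({0}) = {0,1,2,12}
'e' @ 1: {13}  [accepting]
'c' @ 2: {}  — dead — no transitions
rest 'adea' ignored (set empty)
final: {}; accept 13 not in set

Answer: REJECT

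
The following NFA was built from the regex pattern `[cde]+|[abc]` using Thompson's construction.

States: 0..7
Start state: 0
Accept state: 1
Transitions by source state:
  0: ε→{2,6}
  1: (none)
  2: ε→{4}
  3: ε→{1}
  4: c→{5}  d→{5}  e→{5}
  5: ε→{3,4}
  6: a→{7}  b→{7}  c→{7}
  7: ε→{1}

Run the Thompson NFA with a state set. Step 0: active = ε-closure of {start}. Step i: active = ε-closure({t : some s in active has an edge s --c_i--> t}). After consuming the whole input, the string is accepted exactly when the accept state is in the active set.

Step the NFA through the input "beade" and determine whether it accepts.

start: ε-closure({0}) = {0,2,4,6}
'b' @ 1: {1,7}  ✓accept
'e' @ 2: {}  — no active states
rest 'ade' ignored (set empty)
after full input: {}  (accept=1 not in)

Answer: REJECT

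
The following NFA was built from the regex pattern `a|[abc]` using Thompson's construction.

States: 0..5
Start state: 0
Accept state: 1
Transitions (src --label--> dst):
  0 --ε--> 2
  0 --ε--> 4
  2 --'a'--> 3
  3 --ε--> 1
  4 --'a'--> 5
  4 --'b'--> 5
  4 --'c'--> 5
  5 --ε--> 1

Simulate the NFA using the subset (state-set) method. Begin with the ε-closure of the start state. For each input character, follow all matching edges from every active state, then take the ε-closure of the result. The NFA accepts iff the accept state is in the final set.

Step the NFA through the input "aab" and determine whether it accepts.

initial (ε-close {0}): {0,2,4}
'a' @ 1: {1,3,5}  [accepting]
'a' @ 2: {}  — state set empty
rest 'b' ignored (set empty)
after full input: {}  (accept=1 not in)

Answer: REJECT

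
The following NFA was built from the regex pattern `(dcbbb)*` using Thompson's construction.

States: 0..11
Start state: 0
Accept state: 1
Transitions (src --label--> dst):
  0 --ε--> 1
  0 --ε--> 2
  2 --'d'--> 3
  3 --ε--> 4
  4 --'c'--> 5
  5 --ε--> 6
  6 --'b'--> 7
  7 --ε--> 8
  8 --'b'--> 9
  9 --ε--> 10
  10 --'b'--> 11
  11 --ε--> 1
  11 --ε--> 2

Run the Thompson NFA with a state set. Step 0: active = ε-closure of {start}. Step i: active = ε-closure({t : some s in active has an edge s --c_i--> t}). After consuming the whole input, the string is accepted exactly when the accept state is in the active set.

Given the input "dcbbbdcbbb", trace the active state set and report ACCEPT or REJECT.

Answer: ACCEPT

Derivation:
start: ε-closure({0}) = {0,1,2}
'd' @ 1: {3,4}
'c' @ 2: {5,6}
'b' @ 3: {7,8}
'b' @ 4: {9,10}
'b' @ 5: {1,2,11}  (accept∈set)
'd' @ 6: {3,4}
'c' @ 7: {5,6}
'b' @ 8: {7,8}
'b' @ 9: {9,10}
'b' @ 10: {1,2,11}  (accept∈set)
final: {1,2,11}; accept 1 in set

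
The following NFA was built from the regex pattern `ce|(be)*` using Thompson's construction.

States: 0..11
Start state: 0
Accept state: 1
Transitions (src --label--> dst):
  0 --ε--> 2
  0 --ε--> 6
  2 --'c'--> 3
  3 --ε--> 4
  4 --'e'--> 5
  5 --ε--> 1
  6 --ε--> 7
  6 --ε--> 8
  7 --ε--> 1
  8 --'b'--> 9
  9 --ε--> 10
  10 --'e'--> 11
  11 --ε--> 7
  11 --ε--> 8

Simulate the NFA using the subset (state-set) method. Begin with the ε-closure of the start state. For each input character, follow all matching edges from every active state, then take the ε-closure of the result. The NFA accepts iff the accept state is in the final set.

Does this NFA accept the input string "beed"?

initial (ε-close {0}): {0,1,2,6,7,8}
'b' @ 1: {9,10}
'e' @ 2: {1,7,8,11}  [accepting]
'e' @ 3: {}  — dead — no transitions
rest 'd' ignored (set empty)
after full input: {}  (accept=1 not in)

Answer: REJECT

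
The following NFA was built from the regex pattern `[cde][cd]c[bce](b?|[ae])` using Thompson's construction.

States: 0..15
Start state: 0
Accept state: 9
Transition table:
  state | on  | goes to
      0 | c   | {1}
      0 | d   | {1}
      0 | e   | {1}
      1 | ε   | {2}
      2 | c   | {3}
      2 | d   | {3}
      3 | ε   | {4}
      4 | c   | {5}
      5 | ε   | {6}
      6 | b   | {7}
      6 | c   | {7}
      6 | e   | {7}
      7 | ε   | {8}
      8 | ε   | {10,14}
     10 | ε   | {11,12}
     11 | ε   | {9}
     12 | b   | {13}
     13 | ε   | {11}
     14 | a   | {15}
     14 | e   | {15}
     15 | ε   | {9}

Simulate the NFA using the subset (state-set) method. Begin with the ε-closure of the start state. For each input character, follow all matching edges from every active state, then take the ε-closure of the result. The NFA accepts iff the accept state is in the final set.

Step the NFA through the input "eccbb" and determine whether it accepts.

start: ε-closure({0}) = {0}
'e' @ 1: {1,2}
'c' @ 2: {3,4}
'c' @ 3: {5,6}
'b' @ 4: {7,8,9,10,11,12,14}  (accept∈set)
'b' @ 5: {9,11,13}  (accept∈set)
after full input: {9,11,13}  (accept=9 in)

Answer: ACCEPT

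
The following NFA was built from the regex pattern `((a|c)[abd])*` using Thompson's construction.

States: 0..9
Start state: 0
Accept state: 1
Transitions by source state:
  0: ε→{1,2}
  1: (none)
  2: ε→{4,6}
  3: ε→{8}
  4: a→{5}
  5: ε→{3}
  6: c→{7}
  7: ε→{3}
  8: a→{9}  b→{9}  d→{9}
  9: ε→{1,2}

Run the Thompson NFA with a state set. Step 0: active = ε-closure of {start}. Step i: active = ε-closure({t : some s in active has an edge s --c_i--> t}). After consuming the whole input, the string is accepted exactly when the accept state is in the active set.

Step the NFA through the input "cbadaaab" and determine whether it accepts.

S₀ = ε-closure({0}) = {0,1,2,4,6}
'c' @ 1: {3,7,8}
'b' @ 2: {1,2,4,6,9}  (accept∈set)
'a' @ 3: {3,5,8}
'd' @ 4: {1,2,4,6,9}  (accept∈set)
'a' @ 5: {3,5,8}
'a' @ 6: {1,2,4,6,9}  (accept∈set)
'a' @ 7: {3,5,8}
'b' @ 8: {1,2,4,6,9}  (accept∈set)
end set {1,2,4,6,9} — state 1 in

Answer: ACCEPT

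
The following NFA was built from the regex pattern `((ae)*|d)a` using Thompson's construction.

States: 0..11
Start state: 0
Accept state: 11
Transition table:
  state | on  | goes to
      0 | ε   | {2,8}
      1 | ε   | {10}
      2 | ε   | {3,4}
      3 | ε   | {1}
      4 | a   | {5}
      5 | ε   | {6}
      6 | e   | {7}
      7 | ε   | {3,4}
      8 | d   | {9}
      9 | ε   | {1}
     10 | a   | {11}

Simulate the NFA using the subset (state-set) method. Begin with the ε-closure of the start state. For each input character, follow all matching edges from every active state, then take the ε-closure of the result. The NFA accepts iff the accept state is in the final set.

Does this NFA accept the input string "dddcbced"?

Answer: REJECT

Trace:
start: ε-closure({0}) = {0,1,2,3,4,8,10}
'd' @ 1: {1,9,10}
'd' @ 2: {}  — state set empty
rest 'dcbced' ignored (set empty)
final: {}; accept 11 not in set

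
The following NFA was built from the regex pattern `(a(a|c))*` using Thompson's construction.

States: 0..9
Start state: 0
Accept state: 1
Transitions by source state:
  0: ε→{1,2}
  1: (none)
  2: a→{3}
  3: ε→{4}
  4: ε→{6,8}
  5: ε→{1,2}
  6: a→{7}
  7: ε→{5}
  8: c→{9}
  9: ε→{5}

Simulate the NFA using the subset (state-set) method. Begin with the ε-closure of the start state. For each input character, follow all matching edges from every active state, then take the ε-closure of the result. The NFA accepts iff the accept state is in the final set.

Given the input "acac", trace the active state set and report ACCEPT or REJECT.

initial (ε-close {0}): {0,1,2}
'a' @ 1: {3,4,6,8}
'c' @ 2: {1,2,5,9}  [accepting]
'a' @ 3: {3,4,6,8}
'c' @ 4: {1,2,5,9}  [accepting]
final: {1,2,5,9}; accept 1 in set

Answer: ACCEPT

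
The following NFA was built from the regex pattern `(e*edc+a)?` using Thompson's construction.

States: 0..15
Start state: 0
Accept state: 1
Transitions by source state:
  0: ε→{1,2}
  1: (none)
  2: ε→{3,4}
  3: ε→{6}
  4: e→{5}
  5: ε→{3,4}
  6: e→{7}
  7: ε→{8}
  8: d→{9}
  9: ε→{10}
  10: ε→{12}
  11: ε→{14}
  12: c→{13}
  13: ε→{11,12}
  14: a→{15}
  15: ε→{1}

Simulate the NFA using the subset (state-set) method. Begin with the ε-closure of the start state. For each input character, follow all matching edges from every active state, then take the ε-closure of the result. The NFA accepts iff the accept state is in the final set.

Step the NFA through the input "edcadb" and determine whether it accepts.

Answer: REJECT

Derivation:
S₀ = ε-closure({0}) = {0,1,2,3,4,6}
'e' @ 1: {3,4,5,6,7,8}
'd' @ 2: {9,10,12}
'c' @ 3: {11,12,13,14}
'a' @ 4: {1,15}  (accept∈set)
'd' @ 5: {}  — no active states
rest 'b' ignored (set empty)
after full input: {}  (accept=1 not in)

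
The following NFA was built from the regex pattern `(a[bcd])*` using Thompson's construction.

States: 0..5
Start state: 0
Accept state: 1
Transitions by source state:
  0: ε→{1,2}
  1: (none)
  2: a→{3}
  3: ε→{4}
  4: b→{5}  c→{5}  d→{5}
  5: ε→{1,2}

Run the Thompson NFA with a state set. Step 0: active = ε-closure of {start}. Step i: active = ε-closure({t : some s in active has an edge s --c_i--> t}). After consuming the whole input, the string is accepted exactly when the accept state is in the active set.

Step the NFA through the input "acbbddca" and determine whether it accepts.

initial (ε-close {0}): {0,1,2}
'a' @ 1: {3,4}
'c' @ 2: {1,2,5}  (accept∈set)
'b' @ 3: {}  — state set empty
rest 'bddca' ignored (set empty)
end set {} — state 1 not in

Answer: REJECT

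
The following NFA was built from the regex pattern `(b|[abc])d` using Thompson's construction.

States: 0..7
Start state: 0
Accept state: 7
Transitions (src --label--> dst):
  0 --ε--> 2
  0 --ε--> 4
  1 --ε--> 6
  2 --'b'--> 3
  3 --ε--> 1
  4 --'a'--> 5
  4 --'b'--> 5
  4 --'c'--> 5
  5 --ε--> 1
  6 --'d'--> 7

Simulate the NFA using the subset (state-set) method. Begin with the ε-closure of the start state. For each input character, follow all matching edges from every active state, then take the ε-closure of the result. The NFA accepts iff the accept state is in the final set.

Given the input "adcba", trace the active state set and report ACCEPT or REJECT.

initial (ε-close {0}): {0,2,4}
'a' @ 1: {1,5,6}
'd' @ 2: {7}  (accept∈set)
'c' @ 3: {}  — no active states
rest 'ba' ignored (set empty)
end set {} — state 7 not in

Answer: REJECT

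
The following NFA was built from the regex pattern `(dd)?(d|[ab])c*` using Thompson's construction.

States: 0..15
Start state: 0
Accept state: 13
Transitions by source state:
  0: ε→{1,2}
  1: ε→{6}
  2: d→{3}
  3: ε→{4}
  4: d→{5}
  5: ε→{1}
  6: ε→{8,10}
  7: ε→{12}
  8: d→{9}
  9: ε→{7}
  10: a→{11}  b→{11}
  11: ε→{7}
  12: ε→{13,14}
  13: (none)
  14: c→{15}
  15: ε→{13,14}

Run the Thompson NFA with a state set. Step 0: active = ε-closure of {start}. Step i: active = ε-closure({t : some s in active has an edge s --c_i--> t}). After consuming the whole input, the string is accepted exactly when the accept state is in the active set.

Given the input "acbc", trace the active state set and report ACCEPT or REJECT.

Answer: REJECT

Trace:
start: ε-closure({0}) = {0,1,2,6,8,10}
'a' @ 1: {7,11,12,13,14}  [accepting]
'c' @ 2: {13,14,15}  [accepting]
'b' @ 3: {}  — no active states
rest 'c' ignored (set empty)
final: {}; accept 13 not in set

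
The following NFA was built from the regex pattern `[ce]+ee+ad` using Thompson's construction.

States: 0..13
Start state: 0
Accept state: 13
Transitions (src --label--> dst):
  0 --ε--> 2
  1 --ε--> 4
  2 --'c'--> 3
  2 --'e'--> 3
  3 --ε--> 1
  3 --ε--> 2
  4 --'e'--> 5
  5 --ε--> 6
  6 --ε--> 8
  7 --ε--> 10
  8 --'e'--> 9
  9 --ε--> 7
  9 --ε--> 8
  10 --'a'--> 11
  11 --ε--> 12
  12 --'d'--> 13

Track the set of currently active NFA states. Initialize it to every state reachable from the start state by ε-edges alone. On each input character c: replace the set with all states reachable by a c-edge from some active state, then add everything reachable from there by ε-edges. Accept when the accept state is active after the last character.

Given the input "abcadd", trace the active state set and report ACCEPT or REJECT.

S₀ = ε-closure({0}) = {0,2}
'a' @ 1: {}  — dead — no transitions
rest 'bcadd' ignored (set empty)
end set {} — state 13 not in

Answer: REJECT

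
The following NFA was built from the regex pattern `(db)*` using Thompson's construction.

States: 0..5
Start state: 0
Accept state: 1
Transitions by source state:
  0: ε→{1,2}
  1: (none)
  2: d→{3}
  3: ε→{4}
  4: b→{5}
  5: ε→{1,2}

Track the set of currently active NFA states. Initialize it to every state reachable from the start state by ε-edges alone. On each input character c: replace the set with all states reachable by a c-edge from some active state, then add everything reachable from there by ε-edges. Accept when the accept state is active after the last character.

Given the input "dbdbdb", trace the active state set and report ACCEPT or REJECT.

initial (ε-close {0}): {0,1,2}
'd' @ 1: {3,4}
'b' @ 2: {1,2,5}  [accepting]
'd' @ 3: {3,4}
'b' @ 4: {1,2,5}  [accepting]
'd' @ 5: {3,4}
'b' @ 6: {1,2,5}  [accepting]
final: {1,2,5}; accept 1 in set

Answer: ACCEPT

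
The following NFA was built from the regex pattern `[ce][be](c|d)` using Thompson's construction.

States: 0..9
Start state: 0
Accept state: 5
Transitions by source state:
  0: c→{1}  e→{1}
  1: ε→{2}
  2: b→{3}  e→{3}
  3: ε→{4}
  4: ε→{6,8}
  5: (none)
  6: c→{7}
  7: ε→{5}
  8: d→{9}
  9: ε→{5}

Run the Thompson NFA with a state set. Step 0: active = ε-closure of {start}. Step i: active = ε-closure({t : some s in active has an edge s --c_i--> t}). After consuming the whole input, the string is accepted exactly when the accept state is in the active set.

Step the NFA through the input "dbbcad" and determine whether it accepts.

S₀ = ε-closure({0}) = {0}
'd' @ 1: {}  — dead — no transitions
rest 'bbcad' ignored (set empty)
after full input: {}  (accept=5 not in)

Answer: REJECT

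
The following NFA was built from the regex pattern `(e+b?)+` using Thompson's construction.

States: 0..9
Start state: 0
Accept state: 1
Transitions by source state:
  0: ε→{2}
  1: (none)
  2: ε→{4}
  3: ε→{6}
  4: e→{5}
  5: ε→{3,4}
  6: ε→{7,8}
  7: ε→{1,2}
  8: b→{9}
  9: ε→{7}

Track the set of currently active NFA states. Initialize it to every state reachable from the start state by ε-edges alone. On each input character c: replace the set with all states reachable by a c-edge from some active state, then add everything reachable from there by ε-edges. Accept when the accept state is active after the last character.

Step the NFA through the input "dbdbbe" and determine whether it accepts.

start: ε-closure({0}) = {0,2,4}
'd' @ 1: {}  — state set empty
rest 'bdbbe' ignored (set empty)
end set {} — state 1 not in

Answer: REJECT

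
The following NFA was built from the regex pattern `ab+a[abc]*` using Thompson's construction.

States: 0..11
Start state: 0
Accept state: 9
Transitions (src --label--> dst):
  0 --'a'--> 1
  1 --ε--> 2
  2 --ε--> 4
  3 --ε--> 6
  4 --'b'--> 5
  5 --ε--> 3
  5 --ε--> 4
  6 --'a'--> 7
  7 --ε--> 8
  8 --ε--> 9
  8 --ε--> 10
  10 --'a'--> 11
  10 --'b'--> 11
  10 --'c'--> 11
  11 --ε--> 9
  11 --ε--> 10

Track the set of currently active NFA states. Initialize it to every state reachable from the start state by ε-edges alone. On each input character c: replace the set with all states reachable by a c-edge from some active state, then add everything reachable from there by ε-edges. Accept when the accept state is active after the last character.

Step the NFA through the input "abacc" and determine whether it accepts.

Answer: ACCEPT

Trace:
S₀ = ε-closure({0}) = {0}
'a' @ 1: {1,2,4}
'b' @ 2: {3,4,5,6}
'a' @ 3: {7,8,9,10}  ✓accept
'c' @ 4: {9,10,11}  ✓accept
'c' @ 5: {9,10,11}  ✓accept
after full input: {9,10,11}  (accept=9 in)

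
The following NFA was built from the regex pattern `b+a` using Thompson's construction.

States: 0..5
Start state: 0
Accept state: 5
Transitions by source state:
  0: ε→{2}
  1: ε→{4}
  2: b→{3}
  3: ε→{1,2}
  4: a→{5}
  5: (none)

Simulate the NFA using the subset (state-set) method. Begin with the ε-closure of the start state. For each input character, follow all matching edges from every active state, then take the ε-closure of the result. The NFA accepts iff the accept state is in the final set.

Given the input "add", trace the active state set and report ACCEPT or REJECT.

Answer: REJECT

Trace:
start: ε-closure({0}) = {0,2}
'a' @ 1: {}  — dead — no transitions
rest 'dd' ignored (set empty)
final: {}; accept 5 not in set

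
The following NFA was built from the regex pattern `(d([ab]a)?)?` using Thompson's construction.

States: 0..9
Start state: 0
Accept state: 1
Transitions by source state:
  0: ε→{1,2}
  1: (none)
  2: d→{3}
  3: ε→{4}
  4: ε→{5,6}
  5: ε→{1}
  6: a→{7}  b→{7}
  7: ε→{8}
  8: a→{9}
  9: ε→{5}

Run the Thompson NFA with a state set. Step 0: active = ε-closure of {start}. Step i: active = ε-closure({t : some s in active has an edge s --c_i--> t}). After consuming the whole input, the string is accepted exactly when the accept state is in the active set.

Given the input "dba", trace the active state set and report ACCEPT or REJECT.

Answer: ACCEPT

Derivation:
S₀ = ε-closure({0}) = {0,1,2}
'd' @ 1: {1,3,4,5,6}  [accepting]
'b' @ 2: {7,8}
'a' @ 3: {1,5,9}  [accepting]
final: {1,5,9}; accept 1 in set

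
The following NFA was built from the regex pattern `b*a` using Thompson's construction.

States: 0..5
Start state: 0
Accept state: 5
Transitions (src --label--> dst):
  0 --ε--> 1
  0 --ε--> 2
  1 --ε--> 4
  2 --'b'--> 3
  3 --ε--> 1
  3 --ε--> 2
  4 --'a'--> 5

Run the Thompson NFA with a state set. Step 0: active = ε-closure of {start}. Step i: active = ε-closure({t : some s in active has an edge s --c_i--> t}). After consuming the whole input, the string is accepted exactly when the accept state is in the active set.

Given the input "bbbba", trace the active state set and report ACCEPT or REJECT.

Answer: ACCEPT

Steps:
S₀ = ε-closure({0}) = {0,1,2,4}
'b' @ 1: {1,2,3,4}
'b' @ 2: {1,2,3,4}
'b' @ 3: {1,2,3,4}
'b' @ 4: {1,2,3,4}
'a' @ 5: {5}  [accepting]
final: {5}; accept 5 in set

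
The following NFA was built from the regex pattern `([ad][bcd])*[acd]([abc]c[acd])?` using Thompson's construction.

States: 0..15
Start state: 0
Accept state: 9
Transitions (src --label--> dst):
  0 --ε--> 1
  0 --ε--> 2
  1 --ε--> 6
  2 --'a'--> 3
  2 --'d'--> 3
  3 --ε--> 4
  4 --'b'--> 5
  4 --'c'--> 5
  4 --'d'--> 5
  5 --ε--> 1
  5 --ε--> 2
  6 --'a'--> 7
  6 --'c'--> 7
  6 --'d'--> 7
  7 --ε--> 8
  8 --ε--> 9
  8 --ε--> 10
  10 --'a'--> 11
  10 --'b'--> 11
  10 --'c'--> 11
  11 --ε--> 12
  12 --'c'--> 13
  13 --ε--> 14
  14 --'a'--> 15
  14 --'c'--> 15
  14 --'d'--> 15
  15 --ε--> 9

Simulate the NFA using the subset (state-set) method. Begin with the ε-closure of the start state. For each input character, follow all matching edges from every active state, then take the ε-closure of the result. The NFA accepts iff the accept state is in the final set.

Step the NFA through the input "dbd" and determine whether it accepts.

initial (ε-close {0}): {0,1,2,6}
'd' @ 1: {3,4,7,8,9,10}  (accept∈set)
'b' @ 2: {1,2,5,6,11,12}
'd' @ 3: {3,4,7,8,9,10}  (accept∈set)
final: {3,4,7,8,9,10}; accept 9 in set

Answer: ACCEPT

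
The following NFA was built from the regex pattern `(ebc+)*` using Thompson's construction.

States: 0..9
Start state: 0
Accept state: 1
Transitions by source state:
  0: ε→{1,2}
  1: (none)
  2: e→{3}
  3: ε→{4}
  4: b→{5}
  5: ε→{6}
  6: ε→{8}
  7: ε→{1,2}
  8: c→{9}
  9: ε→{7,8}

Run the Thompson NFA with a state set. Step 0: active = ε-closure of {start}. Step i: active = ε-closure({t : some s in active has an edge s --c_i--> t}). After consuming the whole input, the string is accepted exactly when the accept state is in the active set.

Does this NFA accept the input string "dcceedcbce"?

S₀ = ε-closure({0}) = {0,1,2}
'd' @ 1: {}  — no active states
rest 'cceedcbce' ignored (set empty)
end set {} — state 1 not in

Answer: REJECT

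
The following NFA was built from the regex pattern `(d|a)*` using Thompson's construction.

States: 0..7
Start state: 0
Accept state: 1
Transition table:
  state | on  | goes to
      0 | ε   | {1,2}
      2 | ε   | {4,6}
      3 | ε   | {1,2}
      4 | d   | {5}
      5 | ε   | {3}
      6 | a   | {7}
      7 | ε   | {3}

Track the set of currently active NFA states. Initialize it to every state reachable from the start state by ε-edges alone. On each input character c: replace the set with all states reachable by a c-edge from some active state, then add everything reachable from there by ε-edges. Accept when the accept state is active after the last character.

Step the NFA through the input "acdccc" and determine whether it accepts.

Answer: REJECT

Trace:
S₀ = ε-closure({0}) = {0,1,2,4,6}
'a' @ 1: {1,2,3,4,6,7}  ✓accept
'c' @ 2: {}  — dead — no transitions
rest 'dccc' ignored (set empty)
end set {} — state 1 not in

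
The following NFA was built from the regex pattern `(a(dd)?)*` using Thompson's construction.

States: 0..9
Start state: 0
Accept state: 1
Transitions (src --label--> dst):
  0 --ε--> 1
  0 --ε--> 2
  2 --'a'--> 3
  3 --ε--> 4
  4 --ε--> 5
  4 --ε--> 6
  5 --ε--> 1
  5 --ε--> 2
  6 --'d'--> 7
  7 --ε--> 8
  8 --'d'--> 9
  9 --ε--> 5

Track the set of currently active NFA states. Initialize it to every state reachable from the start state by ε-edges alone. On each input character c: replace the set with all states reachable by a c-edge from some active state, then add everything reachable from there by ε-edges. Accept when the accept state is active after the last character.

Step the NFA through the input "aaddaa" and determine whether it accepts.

Answer: ACCEPT

Derivation:
S₀ = ε-closure({0}) = {0,1,2}
'a' @ 1: {1,2,3,4,5,6}  ✓accept
'a' @ 2: {1,2,3,4,5,6}  ✓accept
'd' @ 3: {7,8}
'd' @ 4: {1,2,5,9}  ✓accept
'a' @ 5: {1,2,3,4,5,6}  ✓accept
'a' @ 6: {1,2,3,4,5,6}  ✓accept
after full input: {1,2,3,4,5,6}  (accept=1 in)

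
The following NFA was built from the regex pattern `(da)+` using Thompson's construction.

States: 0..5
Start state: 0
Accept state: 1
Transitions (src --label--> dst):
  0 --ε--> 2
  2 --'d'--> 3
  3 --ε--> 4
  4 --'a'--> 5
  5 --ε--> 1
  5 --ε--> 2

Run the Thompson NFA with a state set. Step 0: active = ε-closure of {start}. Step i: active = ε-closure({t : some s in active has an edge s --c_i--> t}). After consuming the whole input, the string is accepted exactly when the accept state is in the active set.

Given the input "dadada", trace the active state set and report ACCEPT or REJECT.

start: ε-closure({0}) = {0,2}
'd' @ 1: {3,4}
'a' @ 2: {1,2,5}  [accepting]
'd' @ 3: {3,4}
'a' @ 4: {1,2,5}  [accepting]
'd' @ 5: {3,4}
'a' @ 6: {1,2,5}  [accepting]
end set {1,2,5} — state 1 in

Answer: ACCEPT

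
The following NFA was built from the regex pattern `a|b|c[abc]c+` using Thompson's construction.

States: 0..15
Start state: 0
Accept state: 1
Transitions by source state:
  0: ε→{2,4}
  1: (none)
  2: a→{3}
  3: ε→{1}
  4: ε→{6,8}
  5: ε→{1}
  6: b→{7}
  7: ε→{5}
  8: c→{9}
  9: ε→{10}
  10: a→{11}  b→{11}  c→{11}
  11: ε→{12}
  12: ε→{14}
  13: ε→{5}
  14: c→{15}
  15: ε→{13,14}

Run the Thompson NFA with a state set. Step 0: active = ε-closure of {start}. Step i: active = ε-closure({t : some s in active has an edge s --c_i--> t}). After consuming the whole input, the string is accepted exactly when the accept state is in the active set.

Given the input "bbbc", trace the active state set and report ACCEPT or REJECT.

Answer: REJECT

Trace:
initial (ε-close {0}): {0,2,4,6,8}
'b' @ 1: {1,5,7}  (accept∈set)
'b' @ 2: {}  — no active states
rest 'bc' ignored (set empty)
end set {} — state 1 not in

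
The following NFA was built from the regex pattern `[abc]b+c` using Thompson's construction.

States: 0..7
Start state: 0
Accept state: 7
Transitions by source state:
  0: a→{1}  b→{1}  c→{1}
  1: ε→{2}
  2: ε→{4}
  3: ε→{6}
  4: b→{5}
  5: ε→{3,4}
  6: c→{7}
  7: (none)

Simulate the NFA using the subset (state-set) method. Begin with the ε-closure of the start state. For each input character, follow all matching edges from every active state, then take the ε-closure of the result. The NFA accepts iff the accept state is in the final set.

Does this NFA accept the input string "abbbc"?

S₀ = ε-closure({0}) = {0}
'a' @ 1: {1,2,4}
'b' @ 2: {3,4,5,6}
'b' @ 3: {3,4,5,6}
'b' @ 4: {3,4,5,6}
'c' @ 5: {7}  ✓accept
end set {7} — state 7 in

Answer: ACCEPT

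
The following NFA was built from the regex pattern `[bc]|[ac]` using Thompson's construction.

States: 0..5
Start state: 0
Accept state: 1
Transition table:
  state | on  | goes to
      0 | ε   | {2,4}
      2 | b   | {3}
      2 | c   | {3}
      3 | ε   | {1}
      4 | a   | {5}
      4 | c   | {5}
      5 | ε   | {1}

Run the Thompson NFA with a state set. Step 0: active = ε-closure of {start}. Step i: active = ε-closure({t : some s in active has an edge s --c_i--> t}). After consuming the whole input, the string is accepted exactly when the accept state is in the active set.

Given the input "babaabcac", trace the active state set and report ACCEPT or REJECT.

Answer: REJECT

Derivation:
start: ε-closure({0}) = {0,2,4}
'b' @ 1: {1,3}  (accept∈set)
'a' @ 2: {}  — dead — no transitions
rest 'baabcac' ignored (set empty)
final: {}; accept 1 not in set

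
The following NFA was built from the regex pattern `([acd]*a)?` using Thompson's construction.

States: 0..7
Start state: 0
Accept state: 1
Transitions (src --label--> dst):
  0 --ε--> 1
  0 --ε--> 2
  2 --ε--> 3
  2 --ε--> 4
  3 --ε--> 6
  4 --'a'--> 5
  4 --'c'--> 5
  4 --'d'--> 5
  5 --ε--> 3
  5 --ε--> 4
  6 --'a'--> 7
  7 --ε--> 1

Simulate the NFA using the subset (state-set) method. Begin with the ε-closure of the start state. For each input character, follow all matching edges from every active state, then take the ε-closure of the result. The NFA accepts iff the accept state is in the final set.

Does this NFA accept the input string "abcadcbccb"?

Answer: REJECT

Trace:
initial (ε-close {0}): {0,1,2,3,4,6}
'a' @ 1: {1,3,4,5,6,7}  [accepting]
'b' @ 2: {}  — state set empty
rest 'cadcbccb' ignored (set empty)
final: {}; accept 1 not in set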